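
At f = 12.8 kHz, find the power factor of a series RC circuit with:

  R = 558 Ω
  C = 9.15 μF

Step 1 — Angular frequency: ω = 2π·f = 2π·1.28e+04 = 8.042e+04 rad/s.
Step 2 — Component impedances:
  R: Z = R = 558 Ω
  C: Z = 1/(jωC) = -j/(ω·C) = 0 - j1.359 Ω
Step 3 — Series combination: Z_total = R + C = 558 - j1.359 Ω = 558∠-0.1° Ω.
Step 4 — Power factor: PF = cos(φ) = Re(Z)/|Z| = 558/558 = 1.
Step 5 — Type: Im(Z) = -1.359 ⇒ leading (phase φ = -0.1°).

PF = 1 (leading, φ = -0.1°)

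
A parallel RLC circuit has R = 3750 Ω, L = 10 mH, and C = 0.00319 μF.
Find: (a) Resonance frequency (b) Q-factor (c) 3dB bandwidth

Step 1 — Resonance: ω₀ = 1/√(LC) = 1/√(0.01·3.19e-09) = 1.771e+05 rad/s.
Step 2 — f₀ = ω₀/(2π) = 2.818e+04 Hz.
Step 3 — Parallel Q: Q = R/(ω₀L) = 3750/(1.771e+05·0.01) = 2.118.
Step 4 — Bandwidth: Δω = ω₀/Q = 8.359e+04 rad/s; BW = Δω/(2π) = 1.33e+04 Hz.

(a) f₀ = 2.818e+04 Hz  (b) Q = 2.118  (c) BW = 1.33e+04 Hz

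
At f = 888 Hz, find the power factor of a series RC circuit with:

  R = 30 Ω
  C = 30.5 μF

Step 1 — Angular frequency: ω = 2π·f = 2π·888 = 5579 rad/s.
Step 2 — Component impedances:
  R: Z = R = 30 Ω
  C: Z = 1/(jωC) = -j/(ω·C) = 0 - j5.876 Ω
Step 3 — Series combination: Z_total = R + C = 30 - j5.876 Ω = 30.57∠-11.1° Ω.
Step 4 — Power factor: PF = cos(φ) = Re(Z)/|Z| = 30/30.57 = 0.9814.
Step 5 — Type: Im(Z) = -5.876 ⇒ leading (phase φ = -11.1°).

PF = 0.9814 (leading, φ = -11.1°)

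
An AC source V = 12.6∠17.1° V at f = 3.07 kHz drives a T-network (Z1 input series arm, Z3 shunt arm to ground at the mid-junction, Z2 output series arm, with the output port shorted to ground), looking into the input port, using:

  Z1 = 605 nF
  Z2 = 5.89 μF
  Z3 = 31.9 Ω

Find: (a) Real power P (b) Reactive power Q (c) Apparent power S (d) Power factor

Step 1 — Angular frequency: ω = 2π·f = 2π·3070 = 1.929e+04 rad/s.
Step 2 — Component impedances:
  Z1: Z = 1/(jωC) = -j/(ω·C) = 0 - j85.69 Ω
  Z2: Z = 1/(jωC) = -j/(ω·C) = 0 - j8.802 Ω
  Z3: Z = R = 31.9 Ω
Step 3 — With the output port shorted to ground, the output series arm Z2 runs from the junction to ground; the shunt arm Z3 also runs from the junction to ground. They appear in parallel: Z3 || Z2 = 2.257 - j8.179 Ω.
Step 4 — Series with input arm Z1: Z_in = Z1 + (Z3 || Z2) = 2.257 - j93.87 Ω = 93.9∠-88.6° Ω.
Step 5 — Source phasor: V = 12.6∠17.1° V = 12.04 + j3.705 V.
Step 6 — Current: I = V / Z = -0.03636 + j0.1292 A = 0.1342∠105.7° A.
Step 7 — Complex power: S = V·I* = 0.04064 - j1.69 VA.
Step 8 — Real power: P = Re(S) = 0.04064 W.
Step 9 — Reactive power: Q = Im(S) = -1.69 VAR.
Step 10 — Apparent power: |S| = 1.691 VA.
Step 11 — Power factor: PF = P/|S| = 0.02403 (leading).

(a) P = 0.04064 W  (b) Q = -1.69 VAR  (c) S = 1.691 VA  (d) PF = 0.02403 (leading)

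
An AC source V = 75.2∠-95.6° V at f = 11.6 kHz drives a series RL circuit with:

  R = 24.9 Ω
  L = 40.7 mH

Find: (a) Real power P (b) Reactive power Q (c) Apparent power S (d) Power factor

Step 1 — Angular frequency: ω = 2π·f = 2π·1.16e+04 = 7.288e+04 rad/s.
Step 2 — Component impedances:
  R: Z = R = 24.9 Ω
  L: Z = jωL = j·7.288e+04·0.0407 = 0 + j2966 Ω
Step 3 — Series combination: Z_total = R + L = 24.9 + j2966 Ω = 2967∠89.5° Ω.
Step 4 — Source phasor: V = 75.2∠-95.6° V = -7.338 - j74.84 V.
Step 5 — Current: I = V / Z = -0.02525 + j0.002262 A = 0.02535∠174.9° A.
Step 6 — Complex power: S = V·I* = 0.016 + j1.906 VA.
Step 7 — Real power: P = Re(S) = 0.016 W.
Step 8 — Reactive power: Q = Im(S) = 1.906 VAR.
Step 9 — Apparent power: |S| = 1.906 VA.
Step 10 — Power factor: PF = P/|S| = 0.008394 (lagging).

(a) P = 0.016 W  (b) Q = 1.906 VAR  (c) S = 1.906 VA  (d) PF = 0.008394 (lagging)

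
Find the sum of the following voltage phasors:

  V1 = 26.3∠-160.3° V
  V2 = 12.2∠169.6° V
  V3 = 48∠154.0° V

Step 1 — Convert each phasor to rectangular form:
  V1 = 26.3·(cos(-160.3°) + j·sin(-160.3°)) = -24.76 - j8.866 V
  V2 = 12.2·(cos(169.6°) + j·sin(169.6°)) = -12 + j2.202 V
  V3 = 48·(cos(154.0°) + j·sin(154.0°)) = -43.14 + j21.04 V
Step 2 — Sum components: V_total = -79.9 + j14.38 V.
Step 3 — Convert to polar: |V_total| = 81.19 V, ∠V_total = 169.8°.

V_total = 81.19∠169.8° V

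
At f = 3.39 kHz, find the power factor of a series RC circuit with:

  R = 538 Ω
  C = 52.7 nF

Step 1 — Angular frequency: ω = 2π·f = 2π·3390 = 2.13e+04 rad/s.
Step 2 — Component impedances:
  R: Z = R = 538 Ω
  C: Z = 1/(jωC) = -j/(ω·C) = 0 - j890.9 Ω
Step 3 — Series combination: Z_total = R + C = 538 - j890.9 Ω = 1041∠-58.9° Ω.
Step 4 — Power factor: PF = cos(φ) = Re(Z)/|Z| = 538/1040.7 = 0.517.
Step 5 — Type: Im(Z) = -890.9 ⇒ leading (phase φ = -58.9°).

PF = 0.517 (leading, φ = -58.9°)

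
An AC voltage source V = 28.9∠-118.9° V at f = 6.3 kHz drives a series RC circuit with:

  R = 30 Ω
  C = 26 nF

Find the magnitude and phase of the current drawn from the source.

Step 1 — Angular frequency: ω = 2π·f = 2π·6300 = 3.958e+04 rad/s.
Step 2 — Component impedances:
  R: Z = R = 30 Ω
  C: Z = 1/(jωC) = -j/(ω·C) = 0 - j971.6 Ω
Step 3 — Series combination: Z_total = R + C = 30 - j971.6 Ω = 972.1∠-88.2° Ω.
Step 4 — Source phasor: V = 28.9∠-118.9° V = -13.97 - j25.3 V.
Step 5 — Ohm's law: I = V / Z_total = (-13.97 - j25.3) / (30 - j971.6) = 0.02557 - j0.01516 A.
Step 6 — Convert to polar: |I| = 0.02973 A, ∠I = -30.7°.

I = 0.02973∠-30.7° A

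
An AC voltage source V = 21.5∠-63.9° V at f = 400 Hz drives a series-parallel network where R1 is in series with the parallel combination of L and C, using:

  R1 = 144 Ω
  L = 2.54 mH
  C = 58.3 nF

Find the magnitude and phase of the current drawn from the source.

Step 1 — Angular frequency: ω = 2π·f = 2π·400 = 2513 rad/s.
Step 2 — Component impedances:
  R1: Z = R = 144 Ω
  L: Z = jωL = j·2513·0.00254 = 0 + j6.384 Ω
  C: Z = 1/(jωC) = -j/(ω·C) = 0 - j6825 Ω
Step 3 — Parallel branch: L || C = 1/(1/L + 1/C) = 0 + j6.39 Ω.
Step 4 — Series with R1: Z_total = R1 + (L || C) = 144 + j6.39 Ω = 144.1∠2.5° Ω.
Step 5 — Source phasor: V = 21.5∠-63.9° V = 9.459 - j19.31 V.
Step 6 — Ohm's law: I = V / Z_total = (9.459 - j19.31) / (144 + j6.39) = 0.05962 - j0.1367 A.
Step 7 — Convert to polar: |I| = 0.1492 A, ∠I = -66.4°.

I = 0.1492∠-66.4° A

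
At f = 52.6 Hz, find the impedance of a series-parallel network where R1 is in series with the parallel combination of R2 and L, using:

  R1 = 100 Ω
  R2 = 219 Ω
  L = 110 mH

Step 1 — Angular frequency: ω = 2π·f = 2π·52.6 = 330.5 rad/s.
Step 2 — Component impedances:
  R1: Z = R = 100 Ω
  R2: Z = R = 219 Ω
  L: Z = jωL = j·330.5·0.11 = 0 + j36.35 Ω
Step 3 — Parallel branch: R2 || L = 1/(1/R2 + 1/L) = 5.873 + j35.38 Ω.
Step 4 — Series with R1: Z_total = R1 + (R2 || L) = 105.9 + j35.38 Ω = 111.6∠18.5° Ω.

Z = 105.9 + j35.38 Ω = 111.6∠18.5° Ω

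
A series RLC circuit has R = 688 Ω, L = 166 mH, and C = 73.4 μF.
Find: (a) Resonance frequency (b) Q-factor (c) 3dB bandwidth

Step 1 — Resonance condition Im(Z)=0 gives ω₀ = 1/√(LC).
Step 2 — ω₀ = 1/√(0.166·7.34e-05) = 286.5 rad/s.
Step 3 — f₀ = ω₀/(2π) = 45.6 Hz.
Step 4 — Series Q: Q = ω₀L/R = 286.5·0.166/688 = 0.06912.
Step 5 — 3dB bandwidth: Δω = ω₀/Q = 4145 rad/s; BW = Δω/(2π) = 659.6 Hz.

(a) f₀ = 45.6 Hz  (b) Q = 0.06912  (c) BW = 659.6 Hz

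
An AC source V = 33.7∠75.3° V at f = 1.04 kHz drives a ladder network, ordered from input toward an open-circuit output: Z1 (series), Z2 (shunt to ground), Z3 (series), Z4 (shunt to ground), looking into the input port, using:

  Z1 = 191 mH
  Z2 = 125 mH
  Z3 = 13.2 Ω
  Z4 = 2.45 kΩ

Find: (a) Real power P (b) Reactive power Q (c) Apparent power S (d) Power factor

Step 1 — Angular frequency: ω = 2π·f = 2π·1040 = 6535 rad/s.
Step 2 — Component impedances:
  Z1: Z = jωL = j·6535·0.191 = 0 + j1248 Ω
  Z2: Z = jωL = j·6535·0.125 = 0 + j816.8 Ω
  Z3: Z = R = 13.2 Ω
  Z4: Z = R = 2450 Ω
Step 3 — Ladder network (open output): work backward from the far end, alternating series and parallel combinations. Z_in = 244 + j1984 Ω = 1999∠83.0° Ω.
Step 4 — Source phasor: V = 33.7∠75.3° V = 8.552 + j32.6 V.
Step 5 — Current: I = V / Z = 0.01671 - j0.002255 A = 0.01686∠-7.7° A.
Step 6 — Complex power: S = V·I* = 0.06936 + j0.5639 VA.
Step 7 — Real power: P = Re(S) = 0.06936 W.
Step 8 — Reactive power: Q = Im(S) = 0.5639 VAR.
Step 9 — Apparent power: |S| = 0.5681 VA.
Step 10 — Power factor: PF = P/|S| = 0.1221 (lagging).

(a) P = 0.06936 W  (b) Q = 0.5639 VAR  (c) S = 0.5681 VA  (d) PF = 0.1221 (lagging)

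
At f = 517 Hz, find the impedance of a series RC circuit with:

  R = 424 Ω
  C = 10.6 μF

Step 1 — Angular frequency: ω = 2π·f = 2π·517 = 3248 rad/s.
Step 2 — Component impedances:
  R: Z = R = 424 Ω
  C: Z = 1/(jωC) = -j/(ω·C) = 0 - j29.04 Ω
Step 3 — Series combination: Z_total = R + C = 424 - j29.04 Ω = 425∠-3.9° Ω.

Z = 424 - j29.04 Ω = 425∠-3.9° Ω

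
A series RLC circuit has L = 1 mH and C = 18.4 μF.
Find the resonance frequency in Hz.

Step 1 — Resonance condition Im(Z)=0 gives ω₀ = 1/√(LC).
Step 2 — ω₀ = 1/√(0.001·1.84e-05) = 7372 rad/s.
Step 3 — f₀ = ω₀/(2π) = 1173 Hz.

f₀ = 1173 Hz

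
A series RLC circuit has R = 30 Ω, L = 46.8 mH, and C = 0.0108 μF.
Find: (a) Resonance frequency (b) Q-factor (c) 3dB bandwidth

Step 1 — Resonance: ω₀ = 1/√(LC) = 1/√(0.0468·1.08e-08) = 4.448e+04 rad/s.
Step 2 — f₀ = ω₀/(2π) = 7079 Hz.
Step 3 — Series Q: Q = ω₀L/R = 4.448e+04·0.0468/30 = 69.39.
Step 4 — Bandwidth: Δω = ω₀/Q = 641 rad/s; BW = Δω/(2π) = 102 Hz.

(a) f₀ = 7079 Hz  (b) Q = 69.39  (c) BW = 102 Hz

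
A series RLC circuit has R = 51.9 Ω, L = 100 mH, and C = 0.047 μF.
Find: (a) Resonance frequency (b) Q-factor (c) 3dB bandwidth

Step 1 — Resonance condition Im(Z)=0 gives ω₀ = 1/√(LC).
Step 2 — ω₀ = 1/√(0.1·4.7e-08) = 1.459e+04 rad/s.
Step 3 — f₀ = ω₀/(2π) = 2322 Hz.
Step 4 — Series Q: Q = ω₀L/R = 1.459e+04·0.1/51.9 = 28.11.
Step 5 — 3dB bandwidth: Δω = ω₀/Q = 519 rad/s; BW = Δω/(2π) = 82.6 Hz.

(a) f₀ = 2322 Hz  (b) Q = 28.11  (c) BW = 82.6 Hz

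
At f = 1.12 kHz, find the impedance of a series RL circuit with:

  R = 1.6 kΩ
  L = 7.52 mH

Step 1 — Angular frequency: ω = 2π·f = 2π·1120 = 7037 rad/s.
Step 2 — Component impedances:
  R: Z = R = 1600 Ω
  L: Z = jωL = j·7037·0.00752 = 0 + j52.92 Ω
Step 3 — Series combination: Z_total = R + L = 1600 + j52.92 Ω = 1601∠1.9° Ω.

Z = 1600 + j52.92 Ω = 1601∠1.9° Ω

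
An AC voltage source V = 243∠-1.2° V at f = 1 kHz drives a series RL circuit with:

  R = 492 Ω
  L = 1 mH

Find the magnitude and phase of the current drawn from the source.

Step 1 — Angular frequency: ω = 2π·f = 2π·1000 = 6283 rad/s.
Step 2 — Component impedances:
  R: Z = R = 492 Ω
  L: Z = jωL = j·6283·0.001 = 0 + j6.283 Ω
Step 3 — Series combination: Z_total = R + L = 492 + j6.283 Ω = 492∠0.7° Ω.
Step 4 — Source phasor: V = 243∠-1.2° V = 242.9 - j5.089 V.
Step 5 — Ohm's law: I = V / Z_total = (242.9 - j5.089) / (492 + j6.283) = 0.4936 - j0.01665 A.
Step 6 — Convert to polar: |I| = 0.4939 A, ∠I = -1.9°.

I = 0.4939∠-1.9° A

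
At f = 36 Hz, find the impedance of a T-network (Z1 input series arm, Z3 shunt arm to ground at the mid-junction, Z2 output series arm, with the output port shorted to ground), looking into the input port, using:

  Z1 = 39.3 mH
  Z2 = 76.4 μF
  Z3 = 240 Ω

Step 1 — Angular frequency: ω = 2π·f = 2π·36 = 226.2 rad/s.
Step 2 — Component impedances:
  Z1: Z = jωL = j·226.2·0.0393 = 0 + j8.889 Ω
  Z2: Z = 1/(jωC) = -j/(ω·C) = 0 - j57.87 Ω
  Z3: Z = R = 240 Ω
Step 3 — With the output port shorted to ground, the output series arm Z2 runs from the junction to ground; the shunt arm Z3 also runs from the junction to ground. They appear in parallel: Z3 || Z2 = 13.19 - j54.69 Ω.
Step 4 — Series with input arm Z1: Z_in = Z1 + (Z3 || Z2) = 13.19 - j45.8 Ω = 47.66∠-73.9° Ω.

Z = 13.19 - j45.8 Ω = 47.66∠-73.9° Ω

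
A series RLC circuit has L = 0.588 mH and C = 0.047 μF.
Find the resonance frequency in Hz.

Step 1 — Resonance condition Im(Z)=0 gives ω₀ = 1/√(LC).
Step 2 — ω₀ = 1/√(0.000588·4.7e-08) = 1.902e+05 rad/s.
Step 3 — f₀ = ω₀/(2π) = 3.027e+04 Hz.

f₀ = 3.027e+04 Hz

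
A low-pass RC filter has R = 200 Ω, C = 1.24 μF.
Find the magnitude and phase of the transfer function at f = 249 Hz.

Step 1 — Angular frequency: ω = 2π·249 = 1565 rad/s.
Step 2 — Transfer function: H(jω) = 1/(1 + jωRC).
Step 3 — Denominator: 1 + jωRC = 1 + j·1565·200·1.24e-06 = 1 + j0.388.
Step 4 — H = 0.8692 - j0.3372.
Step 5 — Magnitude: |H| = 0.9323 (-0.6 dB); phase: φ = -21.2°.

|H| = 0.9323 (-0.6 dB), φ = -21.2°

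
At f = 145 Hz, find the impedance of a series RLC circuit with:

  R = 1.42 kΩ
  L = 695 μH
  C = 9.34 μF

Step 1 — Angular frequency: ω = 2π·f = 2π·145 = 911.1 rad/s.
Step 2 — Component impedances:
  R: Z = R = 1420 Ω
  L: Z = jωL = j·911.1·0.000695 = 0 + j0.6332 Ω
  C: Z = 1/(jωC) = -j/(ω·C) = 0 - j117.5 Ω
Step 3 — Series combination: Z_total = R + L + C = 1420 - j116.9 Ω = 1425∠-4.7° Ω.

Z = 1420 - j116.9 Ω = 1425∠-4.7° Ω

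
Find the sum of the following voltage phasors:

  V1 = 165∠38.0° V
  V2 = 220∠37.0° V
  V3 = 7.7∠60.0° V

Step 1 — Convert each phasor to rectangular form:
  V1 = 165·(cos(38.0°) + j·sin(38.0°)) = 130 + j101.6 V
  V2 = 220·(cos(37.0°) + j·sin(37.0°)) = 175.7 + j132.4 V
  V3 = 7.7·(cos(60.0°) + j·sin(60.0°)) = 3.85 + j6.668 V
Step 2 — Sum components: V_total = 309.6 + j240.7 V.
Step 3 — Convert to polar: |V_total| = 392.1 V, ∠V_total = 37.9°.

V_total = 392.1∠37.9° V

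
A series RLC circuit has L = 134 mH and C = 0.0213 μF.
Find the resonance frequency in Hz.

Step 1 — Resonance condition Im(Z)=0 gives ω₀ = 1/√(LC).
Step 2 — ω₀ = 1/√(0.134·2.13e-08) = 1.872e+04 rad/s.
Step 3 — f₀ = ω₀/(2π) = 2979 Hz.

f₀ = 2979 Hz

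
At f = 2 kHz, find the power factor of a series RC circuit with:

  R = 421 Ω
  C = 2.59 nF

Step 1 — Angular frequency: ω = 2π·f = 2π·2000 = 1.257e+04 rad/s.
Step 2 — Component impedances:
  R: Z = R = 421 Ω
  C: Z = 1/(jωC) = -j/(ω·C) = 0 - j3.072e+04 Ω
Step 3 — Series combination: Z_total = R + C = 421 - j3.072e+04 Ω = 3.073e+04∠-89.2° Ω.
Step 4 — Power factor: PF = cos(φ) = Re(Z)/|Z| = 421/3.073e+04 = 0.0137.
Step 5 — Type: Im(Z) = -3.072e+04 ⇒ leading (phase φ = -89.2°).

PF = 0.0137 (leading, φ = -89.2°)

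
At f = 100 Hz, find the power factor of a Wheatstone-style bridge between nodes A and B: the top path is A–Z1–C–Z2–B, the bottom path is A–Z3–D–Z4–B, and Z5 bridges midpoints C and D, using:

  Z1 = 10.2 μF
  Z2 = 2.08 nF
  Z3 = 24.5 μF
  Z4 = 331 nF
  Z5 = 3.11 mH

Step 1 — Angular frequency: ω = 2π·f = 2π·100 = 628.3 rad/s.
Step 2 — Component impedances:
  Z1: Z = 1/(jωC) = -j/(ω·C) = 0 - j156 Ω
  Z2: Z = 1/(jωC) = -j/(ω·C) = 0 - j7.652e+05 Ω
  Z3: Z = 1/(jωC) = -j/(ω·C) = 0 - j64.96 Ω
  Z4: Z = 1/(jωC) = -j/(ω·C) = 0 - j4808 Ω
  Z5: Z = jωL = j·628.3·0.00311 = 0 + j1.954 Ω
Step 3 — Bridge requires nodal analysis (the Z5 bridge couples midpoints C and D, so the two paths cannot be reduced to a simple series/parallel combination). Setting node B to ground and injecting 1 A at node A, the 3-node admittance system at A, C, D solves to V_A = Z_AB = 0 - j4824 Ω = 4824∠-90.0° Ω.
Step 4 — Power factor: PF = cos(φ) = Re(Z)/|Z| = 0/4824 = 0.
Step 5 — Type: Im(Z) = -4824 ⇒ leading (phase φ = -90.0°).

PF = 0 (leading, φ = -90.0°)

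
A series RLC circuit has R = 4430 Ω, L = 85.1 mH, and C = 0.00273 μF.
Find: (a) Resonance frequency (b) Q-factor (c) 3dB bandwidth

Step 1 — Resonance condition Im(Z)=0 gives ω₀ = 1/√(LC).
Step 2 — ω₀ = 1/√(0.0851·2.73e-09) = 6.561e+04 rad/s.
Step 3 — f₀ = ω₀/(2π) = 1.044e+04 Hz.
Step 4 — Series Q: Q = ω₀L/R = 6.561e+04·0.0851/4430 = 1.26.
Step 5 — 3dB bandwidth: Δω = ω₀/Q = 5.206e+04 rad/s; BW = Δω/(2π) = 8285 Hz.

(a) f₀ = 1.044e+04 Hz  (b) Q = 1.26  (c) BW = 8285 Hz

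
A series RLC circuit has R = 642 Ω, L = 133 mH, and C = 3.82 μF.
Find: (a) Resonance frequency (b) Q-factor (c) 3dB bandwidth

Step 1 — Resonance: ω₀ = 1/√(LC) = 1/√(0.133·3.82e-06) = 1403 rad/s.
Step 2 — f₀ = ω₀/(2π) = 223.3 Hz.
Step 3 — Series Q: Q = ω₀L/R = 1403·0.133/642 = 0.2906.
Step 4 — Bandwidth: Δω = ω₀/Q = 4827 rad/s; BW = Δω/(2π) = 768.3 Hz.

(a) f₀ = 223.3 Hz  (b) Q = 0.2906  (c) BW = 768.3 Hz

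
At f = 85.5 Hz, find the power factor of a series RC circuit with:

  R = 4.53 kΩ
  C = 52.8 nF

Step 1 — Angular frequency: ω = 2π·f = 2π·85.5 = 537.2 rad/s.
Step 2 — Component impedances:
  R: Z = R = 4530 Ω
  C: Z = 1/(jωC) = -j/(ω·C) = 0 - j3.525e+04 Ω
Step 3 — Series combination: Z_total = R + C = 4530 - j3.525e+04 Ω = 3.554e+04∠-82.7° Ω.
Step 4 — Power factor: PF = cos(φ) = Re(Z)/|Z| = 4530/35545 = 0.1274.
Step 5 — Type: Im(Z) = -3.525e+04 ⇒ leading (phase φ = -82.7°).

PF = 0.1274 (leading, φ = -82.7°)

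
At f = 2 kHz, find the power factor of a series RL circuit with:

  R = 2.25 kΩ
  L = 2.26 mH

Step 1 — Angular frequency: ω = 2π·f = 2π·2000 = 1.257e+04 rad/s.
Step 2 — Component impedances:
  R: Z = R = 2250 Ω
  L: Z = jωL = j·1.257e+04·0.00226 = 0 + j28.4 Ω
Step 3 — Series combination: Z_total = R + L = 2250 + j28.4 Ω = 2250∠0.7° Ω.
Step 4 — Power factor: PF = cos(φ) = Re(Z)/|Z| = 2250/2250.2 = 0.9999.
Step 5 — Type: Im(Z) = 28.4 ⇒ lagging (phase φ = 0.7°).

PF = 0.9999 (lagging, φ = 0.7°)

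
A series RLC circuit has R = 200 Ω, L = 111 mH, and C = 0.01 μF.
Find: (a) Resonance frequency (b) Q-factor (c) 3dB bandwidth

Step 1 — Resonance condition Im(Z)=0 gives ω₀ = 1/√(LC).
Step 2 — ω₀ = 1/√(0.111·1e-08) = 3.002e+04 rad/s.
Step 3 — f₀ = ω₀/(2π) = 4777 Hz.
Step 4 — Series Q: Q = ω₀L/R = 3.002e+04·0.111/200 = 16.66.
Step 5 — 3dB bandwidth: Δω = ω₀/Q = 1802 rad/s; BW = Δω/(2π) = 286.8 Hz.

(a) f₀ = 4777 Hz  (b) Q = 16.66  (c) BW = 286.8 Hz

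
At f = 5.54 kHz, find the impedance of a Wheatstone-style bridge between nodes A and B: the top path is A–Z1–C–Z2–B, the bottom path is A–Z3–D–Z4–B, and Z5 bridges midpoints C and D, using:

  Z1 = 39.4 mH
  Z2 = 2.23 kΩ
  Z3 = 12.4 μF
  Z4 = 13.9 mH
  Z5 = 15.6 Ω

Step 1 — Angular frequency: ω = 2π·f = 2π·5540 = 3.481e+04 rad/s.
Step 2 — Component impedances:
  Z1: Z = jωL = j·3.481e+04·0.0394 = 0 + j1371 Ω
  Z2: Z = R = 2230 Ω
  Z3: Z = 1/(jωC) = -j/(ω·C) = 0 - j2.317 Ω
  Z4: Z = jωL = j·3.481e+04·0.0139 = 0 + j483.8 Ω
  Z5: Z = R = 15.6 Ω
Step 3 — Bridge requires nodal analysis (the Z5 bridge couples midpoints C and D, so the two paths cannot be reduced to a simple series/parallel combination). Setting node B to ground and injecting 1 A at node A, the 3-node admittance system at A, C, D solves to V_A = Z_AB = 99.62 + j460.1 Ω = 470.7∠77.8° Ω.

Z = 99.62 + j460.1 Ω = 470.7∠77.8° Ω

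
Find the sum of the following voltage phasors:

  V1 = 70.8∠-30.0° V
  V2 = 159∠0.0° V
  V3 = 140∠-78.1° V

Step 1 — Convert each phasor to rectangular form:
  V1 = 70.8·(cos(-30.0°) + j·sin(-30.0°)) = 61.31 - j35.4 V
  V2 = 159·(cos(0.0°) + j·sin(0.0°)) = 159 V
  V3 = 140·(cos(-78.1°) + j·sin(-78.1°)) = 28.87 - j137 V
Step 2 — Sum components: V_total = 249.2 - j172.4 V.
Step 3 — Convert to polar: |V_total| = 303 V, ∠V_total = -34.7°.

V_total = 303∠-34.7° V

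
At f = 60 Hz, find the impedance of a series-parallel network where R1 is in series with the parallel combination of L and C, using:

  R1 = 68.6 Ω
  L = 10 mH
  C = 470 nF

Step 1 — Angular frequency: ω = 2π·f = 2π·60 = 377 rad/s.
Step 2 — Component impedances:
  R1: Z = R = 68.6 Ω
  L: Z = jωL = j·377·0.01 = 0 + j3.77 Ω
  C: Z = 1/(jωC) = -j/(ω·C) = 0 - j5644 Ω
Step 3 — Parallel branch: L || C = 1/(1/L + 1/C) = 0 + j3.772 Ω.
Step 4 — Series with R1: Z_total = R1 + (L || C) = 68.6 + j3.772 Ω = 68.7∠3.1° Ω.

Z = 68.6 + j3.772 Ω = 68.7∠3.1° Ω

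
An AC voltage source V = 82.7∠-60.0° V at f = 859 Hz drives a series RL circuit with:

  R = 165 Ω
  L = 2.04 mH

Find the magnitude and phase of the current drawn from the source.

Step 1 — Angular frequency: ω = 2π·f = 2π·859 = 5397 rad/s.
Step 2 — Component impedances:
  R: Z = R = 165 Ω
  L: Z = jωL = j·5397·0.00204 = 0 + j11.01 Ω
Step 3 — Series combination: Z_total = R + L = 165 + j11.01 Ω = 165.4∠3.8° Ω.
Step 4 — Source phasor: V = 82.7∠-60.0° V = 41.35 - j71.62 V.
Step 5 — Ohm's law: I = V / Z_total = (41.35 - j71.62) / (165 + j11.01) = 0.2207 - j0.4488 A.
Step 6 — Convert to polar: |I| = 0.5001 A, ∠I = -63.8°.

I = 0.5001∠-63.8° A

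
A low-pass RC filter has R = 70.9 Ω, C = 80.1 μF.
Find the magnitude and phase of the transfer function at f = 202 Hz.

Step 1 — Angular frequency: ω = 2π·202 = 1269 rad/s.
Step 2 — Transfer function: H(jω) = 1/(1 + jωRC).
Step 3 — Denominator: 1 + jωRC = 1 + j·1269·70.9·8.01e-05 = 1 + j7.208.
Step 4 — H = 0.01888 - j0.1361.
Step 5 — Magnitude: |H| = 0.1374 (-17.2 dB); phase: φ = -82.1°.

|H| = 0.1374 (-17.2 dB), φ = -82.1°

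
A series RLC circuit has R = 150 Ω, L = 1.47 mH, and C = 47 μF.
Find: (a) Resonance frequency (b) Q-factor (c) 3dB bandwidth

Step 1 — Resonance: ω₀ = 1/√(LC) = 1/√(0.00147·4.7e-05) = 3804 rad/s.
Step 2 — f₀ = ω₀/(2π) = 605.5 Hz.
Step 3 — Series Q: Q = ω₀L/R = 3804·0.00147/150 = 0.03728.
Step 4 — Bandwidth: Δω = ω₀/Q = 1.02e+05 rad/s; BW = Δω/(2π) = 1.624e+04 Hz.

(a) f₀ = 605.5 Hz  (b) Q = 0.03728  (c) BW = 1.624e+04 Hz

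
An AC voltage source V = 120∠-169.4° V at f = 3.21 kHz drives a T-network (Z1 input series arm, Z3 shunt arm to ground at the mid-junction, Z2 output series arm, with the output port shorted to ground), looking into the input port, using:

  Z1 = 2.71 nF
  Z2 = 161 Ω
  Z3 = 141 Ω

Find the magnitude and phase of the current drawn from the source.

Step 1 — Angular frequency: ω = 2π·f = 2π·3210 = 2.017e+04 rad/s.
Step 2 — Component impedances:
  Z1: Z = 1/(jωC) = -j/(ω·C) = 0 - j1.83e+04 Ω
  Z2: Z = R = 161 Ω
  Z3: Z = R = 141 Ω
Step 3 — With the output port shorted to ground, the output series arm Z2 runs from the junction to ground; the shunt arm Z3 also runs from the junction to ground. They appear in parallel: Z3 || Z2 = 75.17 Ω.
Step 4 — Series with input arm Z1: Z_in = Z1 + (Z3 || Z2) = 75.17 - j1.83e+04 Ω = 1.83e+04∠-89.8° Ω.
Step 5 — Source phasor: V = 120∠-169.4° V = -118 - j22.07 V.
Step 6 — Ohm's law: I = V / Z_total = (-118 - j22.07) / (75.17 - j1.83e+04) = 0.00118 - j0.006452 A.
Step 7 — Convert to polar: |I| = 0.006559 A, ∠I = -79.6°.

I = 0.006559∠-79.6° A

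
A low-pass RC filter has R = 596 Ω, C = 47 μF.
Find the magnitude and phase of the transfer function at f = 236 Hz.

Step 1 — Angular frequency: ω = 2π·236 = 1483 rad/s.
Step 2 — Transfer function: H(jω) = 1/(1 + jωRC).
Step 3 — Denominator: 1 + jωRC = 1 + j·1483·596·4.7e-05 = 1 + j41.54.
Step 4 — H = 0.0005793 - j0.02406.
Step 5 — Magnitude: |H| = 0.02407 (-32.4 dB); phase: φ = -88.6°.

|H| = 0.02407 (-32.4 dB), φ = -88.6°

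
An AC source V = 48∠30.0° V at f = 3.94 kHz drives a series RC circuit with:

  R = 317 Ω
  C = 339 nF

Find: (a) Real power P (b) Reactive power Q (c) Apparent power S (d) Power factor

Step 1 — Angular frequency: ω = 2π·f = 2π·3940 = 2.476e+04 rad/s.
Step 2 — Component impedances:
  R: Z = R = 317 Ω
  C: Z = 1/(jωC) = -j/(ω·C) = 0 - j119.2 Ω
Step 3 — Series combination: Z_total = R + C = 317 - j119.2 Ω = 338.7∠-20.6° Ω.
Step 4 — Source phasor: V = 48∠30.0° V = 41.57 + j24 V.
Step 5 — Current: I = V / Z = 0.08996 + j0.1095 A = 0.1417∠50.6° A.
Step 6 — Complex power: S = V·I* = 6.368 - j2.394 VA.
Step 7 — Real power: P = Re(S) = 6.368 W.
Step 8 — Reactive power: Q = Im(S) = -2.394 VAR.
Step 9 — Apparent power: |S| = 6.803 VA.
Step 10 — Power factor: PF = P/|S| = 0.9361 (leading).

(a) P = 6.368 W  (b) Q = -2.394 VAR  (c) S = 6.803 VA  (d) PF = 0.9361 (leading)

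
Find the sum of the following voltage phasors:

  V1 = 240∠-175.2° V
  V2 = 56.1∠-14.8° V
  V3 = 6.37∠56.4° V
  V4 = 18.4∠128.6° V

Step 1 — Convert each phasor to rectangular form:
  V1 = 240·(cos(-175.2°) + j·sin(-175.2°)) = -239.2 - j20.08 V
  V2 = 56.1·(cos(-14.8°) + j·sin(-14.8°)) = 54.24 - j14.33 V
  V3 = 6.37·(cos(56.4°) + j·sin(56.4°)) = 3.525 + j5.306 V
  V4 = 18.4·(cos(128.6°) + j·sin(128.6°)) = -11.48 + j14.38 V
Step 2 — Sum components: V_total = -192.9 - j14.73 V.
Step 3 — Convert to polar: |V_total| = 193.4 V, ∠V_total = -175.6°.

V_total = 193.4∠-175.6° V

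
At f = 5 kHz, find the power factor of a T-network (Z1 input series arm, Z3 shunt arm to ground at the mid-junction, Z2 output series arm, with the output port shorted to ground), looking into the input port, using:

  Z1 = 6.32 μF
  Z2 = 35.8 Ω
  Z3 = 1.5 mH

Step 1 — Angular frequency: ω = 2π·f = 2π·5000 = 3.142e+04 rad/s.
Step 2 — Component impedances:
  Z1: Z = 1/(jωC) = -j/(ω·C) = 0 - j5.037 Ω
  Z2: Z = R = 35.8 Ω
  Z3: Z = jωL = j·3.142e+04·0.0015 = 0 + j47.12 Ω
Step 3 — With the output port shorted to ground, the output series arm Z2 runs from the junction to ground; the shunt arm Z3 also runs from the junction to ground. They appear in parallel: Z3 || Z2 = 22.7 + j17.24 Ω.
Step 4 — Series with input arm Z1: Z_in = Z1 + (Z3 || Z2) = 22.7 + j12.21 Ω = 25.77∠28.3° Ω.
Step 5 — Power factor: PF = cos(φ) = Re(Z)/|Z| = 22.699/25.774 = 0.8807.
Step 6 — Type: Im(Z) = 12.21 ⇒ lagging (phase φ = 28.3°).

PF = 0.8807 (lagging, φ = 28.3°)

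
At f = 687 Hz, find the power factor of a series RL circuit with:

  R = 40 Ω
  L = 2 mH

Step 1 — Angular frequency: ω = 2π·f = 2π·687 = 4317 rad/s.
Step 2 — Component impedances:
  R: Z = R = 40 Ω
  L: Z = jωL = j·4317·0.002 = 0 + j8.633 Ω
Step 3 — Series combination: Z_total = R + L = 40 + j8.633 Ω = 40.92∠12.2° Ω.
Step 4 — Power factor: PF = cos(φ) = Re(Z)/|Z| = 40/40.92 = 0.9775.
Step 5 — Type: Im(Z) = 8.633 ⇒ lagging (phase φ = 12.2°).

PF = 0.9775 (lagging, φ = 12.2°)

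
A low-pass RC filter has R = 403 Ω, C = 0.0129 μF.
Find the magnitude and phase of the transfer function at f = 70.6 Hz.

Step 1 — Angular frequency: ω = 2π·70.6 = 443.6 rad/s.
Step 2 — Transfer function: H(jω) = 1/(1 + jωRC).
Step 3 — Denominator: 1 + jωRC = 1 + j·443.6·403·1.29e-08 = 1 + j0.002306.
Step 4 — H = 1 - j0.002306.
Step 5 — Magnitude: |H| = 1 (-0.0 dB); phase: φ = -0.1°.

|H| = 1 (-0.0 dB), φ = -0.1°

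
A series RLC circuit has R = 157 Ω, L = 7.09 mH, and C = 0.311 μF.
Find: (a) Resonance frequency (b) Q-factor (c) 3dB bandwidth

Step 1 — Resonance: ω₀ = 1/√(LC) = 1/√(0.00709·3.11e-07) = 2.13e+04 rad/s.
Step 2 — f₀ = ω₀/(2π) = 3389 Hz.
Step 3 — Series Q: Q = ω₀L/R = 2.13e+04·0.00709/157 = 0.9617.
Step 4 — Bandwidth: Δω = ω₀/Q = 2.214e+04 rad/s; BW = Δω/(2π) = 3524 Hz.

(a) f₀ = 3389 Hz  (b) Q = 0.9617  (c) BW = 3524 Hz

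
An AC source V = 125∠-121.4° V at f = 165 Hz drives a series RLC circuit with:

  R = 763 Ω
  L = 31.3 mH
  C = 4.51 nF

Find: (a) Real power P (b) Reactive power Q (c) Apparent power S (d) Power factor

Step 1 — Angular frequency: ω = 2π·f = 2π·165 = 1037 rad/s.
Step 2 — Component impedances:
  R: Z = R = 763 Ω
  L: Z = jωL = j·1037·0.0313 = 0 + j32.45 Ω
  C: Z = 1/(jωC) = -j/(ω·C) = 0 - j2.139e+05 Ω
Step 3 — Series combination: Z_total = R + L + C = 763 - j2.138e+05 Ω = 2.138e+05∠-89.8° Ω.
Step 4 — Source phasor: V = 125∠-121.4° V = -65.13 - j106.7 V.
Step 5 — Current: I = V / Z = 0.0004978 - j0.0003063 A = 0.0005845∠-31.6° A.
Step 6 — Complex power: S = V·I* = 0.0002607 - j0.07307 VA.
Step 7 — Real power: P = Re(S) = 0.0002607 W.
Step 8 — Reactive power: Q = Im(S) = -0.07307 VAR.
Step 9 — Apparent power: |S| = 0.07307 VA.
Step 10 — Power factor: PF = P/|S| = 0.003568 (leading).

(a) P = 0.0002607 W  (b) Q = -0.07307 VAR  (c) S = 0.07307 VA  (d) PF = 0.003568 (leading)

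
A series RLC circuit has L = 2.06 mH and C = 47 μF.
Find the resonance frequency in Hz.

Step 1 — Resonance condition Im(Z)=0 gives ω₀ = 1/√(LC).
Step 2 — ω₀ = 1/√(0.00206·4.7e-05) = 3214 rad/s.
Step 3 — f₀ = ω₀/(2π) = 511.5 Hz.

f₀ = 511.5 Hz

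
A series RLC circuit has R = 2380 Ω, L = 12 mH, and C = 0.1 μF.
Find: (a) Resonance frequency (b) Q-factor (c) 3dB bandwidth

Step 1 — Resonance: ω₀ = 1/√(LC) = 1/√(0.012·1e-07) = 2.887e+04 rad/s.
Step 2 — f₀ = ω₀/(2π) = 4594 Hz.
Step 3 — Series Q: Q = ω₀L/R = 2.887e+04·0.012/2380 = 0.1456.
Step 4 — Bandwidth: Δω = ω₀/Q = 1.983e+05 rad/s; BW = Δω/(2π) = 3.157e+04 Hz.

(a) f₀ = 4594 Hz  (b) Q = 0.1456  (c) BW = 3.157e+04 Hz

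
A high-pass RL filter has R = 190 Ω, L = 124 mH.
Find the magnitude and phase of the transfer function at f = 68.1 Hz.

Step 1 — Angular frequency: ω = 2π·68.1 = 427.9 rad/s.
Step 2 — Transfer function: H(jω) = jωL/(R + jωL).
Step 3 — Numerator jωL = j·53.06; denominator R + jωL = 190 + j53.06.
Step 4 — H = 0.07234 + j0.2591.
Step 5 — Magnitude: |H| = 0.269 (-11.4 dB); phase: φ = 74.4°.

|H| = 0.269 (-11.4 dB), φ = 74.4°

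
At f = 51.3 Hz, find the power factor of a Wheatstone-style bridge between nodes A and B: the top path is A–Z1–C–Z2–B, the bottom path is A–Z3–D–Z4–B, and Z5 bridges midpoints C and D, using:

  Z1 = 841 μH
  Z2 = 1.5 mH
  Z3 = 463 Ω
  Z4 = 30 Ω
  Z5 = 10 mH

Step 1 — Angular frequency: ω = 2π·f = 2π·51.3 = 322.3 rad/s.
Step 2 — Component impedances:
  Z1: Z = jωL = j·322.3·0.000841 = 0 + j0.2711 Ω
  Z2: Z = jωL = j·322.3·0.0015 = 0 + j0.4835 Ω
  Z3: Z = R = 463 Ω
  Z4: Z = R = 30 Ω
  Z5: Z = jωL = j·322.3·0.01 = 0 + j3.223 Ω
Step 3 — Bridge requires nodal analysis (the Z5 bridge couples midpoints C and D, so the two paths cannot be reduced to a simple series/parallel combination). Setting node B to ground and injecting 1 A at node A, the 3-node admittance system at A, C, D solves to V_A = Z_AB = 0.007836 + j0.7537 Ω = 0.7537∠89.4° Ω.
Step 4 — Power factor: PF = cos(φ) = Re(Z)/|Z| = 0.007836/0.7537 = 0.0104.
Step 5 — Type: Im(Z) = 0.7537 ⇒ lagging (phase φ = 89.4°).

PF = 0.0104 (lagging, φ = 89.4°)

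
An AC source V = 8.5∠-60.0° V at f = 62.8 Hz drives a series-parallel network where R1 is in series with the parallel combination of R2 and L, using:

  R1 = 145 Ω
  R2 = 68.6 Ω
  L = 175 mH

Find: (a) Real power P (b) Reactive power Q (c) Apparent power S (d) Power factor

Step 1 — Angular frequency: ω = 2π·f = 2π·62.8 = 394.6 rad/s.
Step 2 — Component impedances:
  R1: Z = R = 145 Ω
  R2: Z = R = 68.6 Ω
  L: Z = jωL = j·394.6·0.175 = 0 + j69.05 Ω
Step 3 — Parallel branch: R2 || L = 1/(1/R2 + 1/L) = 34.53 + j34.3 Ω.
Step 4 — Series with R1: Z_total = R1 + (R2 || L) = 179.5 + j34.3 Ω = 182.8∠10.8° Ω.
Step 5 — Source phasor: V = 8.5∠-60.0° V = 4.25 - j7.361 V.
Step 6 — Current: I = V / Z = 0.01528 - j0.04392 A = 0.04651∠-70.8° A.
Step 7 — Complex power: S = V·I* = 0.3883 + j0.07418 VA.
Step 8 — Real power: P = Re(S) = 0.3883 W.
Step 9 — Reactive power: Q = Im(S) = 0.07418 VAR.
Step 10 — Apparent power: |S| = 0.3953 VA.
Step 11 — Power factor: PF = P/|S| = 0.9822 (lagging).

(a) P = 0.3883 W  (b) Q = 0.07418 VAR  (c) S = 0.3953 VA  (d) PF = 0.9822 (lagging)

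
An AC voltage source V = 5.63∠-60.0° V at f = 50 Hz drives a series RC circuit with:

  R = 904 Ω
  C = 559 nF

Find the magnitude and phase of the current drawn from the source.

Step 1 — Angular frequency: ω = 2π·f = 2π·50 = 314.2 rad/s.
Step 2 — Component impedances:
  R: Z = R = 904 Ω
  C: Z = 1/(jωC) = -j/(ω·C) = 0 - j5694 Ω
Step 3 — Series combination: Z_total = R + C = 904 - j5694 Ω = 5766∠-81.0° Ω.
Step 4 — Source phasor: V = 5.63∠-60.0° V = 2.815 - j4.876 V.
Step 5 — Ohm's law: I = V / Z_total = (2.815 - j4.876) / (904 - j5694) = 0.0009118 + j0.0003496 A.
Step 6 — Convert to polar: |I| = 0.0009765 A, ∠I = 21.0°.

I = 0.0009765∠21.0° A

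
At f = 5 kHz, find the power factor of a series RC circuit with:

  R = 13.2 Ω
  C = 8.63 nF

Step 1 — Angular frequency: ω = 2π·f = 2π·5000 = 3.142e+04 rad/s.
Step 2 — Component impedances:
  R: Z = R = 13.2 Ω
  C: Z = 1/(jωC) = -j/(ω·C) = 0 - j3688 Ω
Step 3 — Series combination: Z_total = R + C = 13.2 - j3688 Ω = 3688∠-89.8° Ω.
Step 4 — Power factor: PF = cos(φ) = Re(Z)/|Z| = 13.2/3688 = 0.003579.
Step 5 — Type: Im(Z) = -3688 ⇒ leading (phase φ = -89.8°).

PF = 0.003579 (leading, φ = -89.8°)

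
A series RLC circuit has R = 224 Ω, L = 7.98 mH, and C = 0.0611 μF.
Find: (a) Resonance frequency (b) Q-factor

Step 1 — Resonance condition Im(Z)=0 gives ω₀ = 1/√(LC).
Step 2 — ω₀ = 1/√(0.00798·6.11e-08) = 4.529e+04 rad/s.
Step 3 — f₀ = ω₀/(2π) = 7208 Hz.
Step 4 — Series Q: Q = ω₀L/R = 4.529e+04·0.00798/224 = 1.613.

(a) f₀ = 7208 Hz  (b) Q = 1.613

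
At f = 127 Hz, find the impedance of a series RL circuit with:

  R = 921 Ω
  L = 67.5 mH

Step 1 — Angular frequency: ω = 2π·f = 2π·127 = 798 rad/s.
Step 2 — Component impedances:
  R: Z = R = 921 Ω
  L: Z = jωL = j·798·0.0675 = 0 + j53.86 Ω
Step 3 — Series combination: Z_total = R + L = 921 + j53.86 Ω = 922.6∠3.3° Ω.

Z = 921 + j53.86 Ω = 922.6∠3.3° Ω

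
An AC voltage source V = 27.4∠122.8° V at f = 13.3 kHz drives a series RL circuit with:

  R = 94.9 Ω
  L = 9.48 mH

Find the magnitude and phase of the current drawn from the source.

Step 1 — Angular frequency: ω = 2π·f = 2π·1.33e+04 = 8.357e+04 rad/s.
Step 2 — Component impedances:
  R: Z = R = 94.9 Ω
  L: Z = jωL = j·8.357e+04·0.00948 = 0 + j792.2 Ω
Step 3 — Series combination: Z_total = R + L = 94.9 + j792.2 Ω = 797.9∠83.2° Ω.
Step 4 — Source phasor: V = 27.4∠122.8° V = -14.84 + j23.03 V.
Step 5 — Ohm's law: I = V / Z_total = (-14.84 + j23.03) / (94.9 + j792.2) = 0.02645 + j0.0219 A.
Step 6 — Convert to polar: |I| = 0.03434 A, ∠I = 39.6°.

I = 0.03434∠39.6° A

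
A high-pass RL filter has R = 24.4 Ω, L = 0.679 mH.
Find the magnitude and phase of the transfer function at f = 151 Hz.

Step 1 — Angular frequency: ω = 2π·151 = 948.8 rad/s.
Step 2 — Transfer function: H(jω) = jωL/(R + jωL).
Step 3 — Numerator jωL = j·0.6442; denominator R + jωL = 24.4 + j0.6442.
Step 4 — H = 0.0006966 + j0.02638.
Step 5 — Magnitude: |H| = 0.02639 (-31.6 dB); phase: φ = 88.5°.

|H| = 0.02639 (-31.6 dB), φ = 88.5°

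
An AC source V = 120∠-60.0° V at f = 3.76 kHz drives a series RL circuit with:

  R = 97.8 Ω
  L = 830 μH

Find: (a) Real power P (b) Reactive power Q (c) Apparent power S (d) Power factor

Step 1 — Angular frequency: ω = 2π·f = 2π·3760 = 2.362e+04 rad/s.
Step 2 — Component impedances:
  R: Z = R = 97.8 Ω
  L: Z = jωL = j·2.362e+04·0.00083 = 0 + j19.61 Ω
Step 3 — Series combination: Z_total = R + L = 97.8 + j19.61 Ω = 99.75∠11.3° Ω.
Step 4 — Source phasor: V = 120∠-60.0° V = 60 - j103.9 V.
Step 5 — Current: I = V / Z = 0.385 - j1.14 A = 1.203∠-71.3° A.
Step 6 — Complex power: S = V·I* = 141.5 + j28.38 VA.
Step 7 — Real power: P = Re(S) = 141.5 W.
Step 8 — Reactive power: Q = Im(S) = 28.38 VAR.
Step 9 — Apparent power: |S| = 144.4 VA.
Step 10 — Power factor: PF = P/|S| = 0.9805 (lagging).

(a) P = 141.5 W  (b) Q = 28.38 VAR  (c) S = 144.4 VA  (d) PF = 0.9805 (lagging)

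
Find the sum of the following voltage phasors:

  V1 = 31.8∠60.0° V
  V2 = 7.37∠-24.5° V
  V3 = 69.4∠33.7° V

Step 1 — Convert each phasor to rectangular form:
  V1 = 31.8·(cos(60.0°) + j·sin(60.0°)) = 15.9 + j27.54 V
  V2 = 7.37·(cos(-24.5°) + j·sin(-24.5°)) = 6.706 - j3.056 V
  V3 = 69.4·(cos(33.7°) + j·sin(33.7°)) = 57.74 + j38.51 V
Step 2 — Sum components: V_total = 80.34 + j62.99 V.
Step 3 — Convert to polar: |V_total| = 102.1 V, ∠V_total = 38.1°.

V_total = 102.1∠38.1° V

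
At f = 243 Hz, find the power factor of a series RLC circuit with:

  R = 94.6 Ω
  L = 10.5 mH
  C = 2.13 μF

Step 1 — Angular frequency: ω = 2π·f = 2π·243 = 1527 rad/s.
Step 2 — Component impedances:
  R: Z = R = 94.6 Ω
  L: Z = jωL = j·1527·0.0105 = 0 + j16.03 Ω
  C: Z = 1/(jωC) = -j/(ω·C) = 0 - j307.5 Ω
Step 3 — Series combination: Z_total = R + L + C = 94.6 - j291.5 Ω = 306.4∠-72.0° Ω.
Step 4 — Power factor: PF = cos(φ) = Re(Z)/|Z| = 94.6/306.4 = 0.3087.
Step 5 — Type: Im(Z) = -291.5 ⇒ leading (phase φ = -72.0°).

PF = 0.3087 (leading, φ = -72.0°)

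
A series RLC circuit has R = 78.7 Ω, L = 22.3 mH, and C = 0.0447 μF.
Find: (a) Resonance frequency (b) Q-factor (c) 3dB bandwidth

Step 1 — Resonance condition Im(Z)=0 gives ω₀ = 1/√(LC).
Step 2 — ω₀ = 1/√(0.0223·4.47e-08) = 3.167e+04 rad/s.
Step 3 — f₀ = ω₀/(2π) = 5041 Hz.
Step 4 — Series Q: Q = ω₀L/R = 3.167e+04·0.0223/78.7 = 8.975.
Step 5 — 3dB bandwidth: Δω = ω₀/Q = 3529 rad/s; BW = Δω/(2π) = 561.7 Hz.

(a) f₀ = 5041 Hz  (b) Q = 8.975  (c) BW = 561.7 Hz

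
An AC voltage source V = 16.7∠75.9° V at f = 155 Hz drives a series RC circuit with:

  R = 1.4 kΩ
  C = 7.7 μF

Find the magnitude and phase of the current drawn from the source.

Step 1 — Angular frequency: ω = 2π·f = 2π·155 = 973.9 rad/s.
Step 2 — Component impedances:
  R: Z = R = 1400 Ω
  C: Z = 1/(jωC) = -j/(ω·C) = 0 - j133.4 Ω
Step 3 — Series combination: Z_total = R + C = 1400 - j133.4 Ω = 1406∠-5.4° Ω.
Step 4 — Source phasor: V = 16.7∠75.9° V = 4.068 + j16.2 V.
Step 5 — Ohm's law: I = V / Z_total = (4.068 + j16.2) / (1400 - j133.4) = 0.001788 + j0.01174 A.
Step 6 — Convert to polar: |I| = 0.01187 A, ∠I = 81.3°.

I = 0.01187∠81.3° A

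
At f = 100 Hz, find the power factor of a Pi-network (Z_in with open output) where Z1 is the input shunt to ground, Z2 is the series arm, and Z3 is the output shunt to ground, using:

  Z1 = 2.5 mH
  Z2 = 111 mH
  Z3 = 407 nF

Step 1 — Angular frequency: ω = 2π·f = 2π·100 = 628.3 rad/s.
Step 2 — Component impedances:
  Z1: Z = jωL = j·628.3·0.0025 = 0 + j1.571 Ω
  Z2: Z = jωL = j·628.3·0.111 = 0 + j69.74 Ω
  Z3: Z = 1/(jωC) = -j/(ω·C) = 0 - j3910 Ω
Step 3 — With open output, the series arm Z2 and the output shunt Z3 appear in series to ground: Z2 + Z3 = 0 - j3841 Ω.
Step 4 — Parallel with input shunt Z1: Z_in = Z1 || (Z2 + Z3) = 0 + j1.571 Ω = 1.571∠90.0° Ω.
Step 5 — Power factor: PF = cos(φ) = Re(Z)/|Z| = -0/1.571 = -0.
Step 6 — Type: Im(Z) = 1.571 ⇒ lagging (phase φ = 90.0°).

PF = -0 (lagging, φ = 90.0°)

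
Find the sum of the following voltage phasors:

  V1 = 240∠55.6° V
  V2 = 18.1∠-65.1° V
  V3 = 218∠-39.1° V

Step 1 — Convert each phasor to rectangular form:
  V1 = 240·(cos(55.6°) + j·sin(55.6°)) = 135.6 + j198 V
  V2 = 18.1·(cos(-65.1°) + j·sin(-65.1°)) = 7.621 - j16.42 V
  V3 = 218·(cos(-39.1°) + j·sin(-39.1°)) = 169.2 - j137.5 V
Step 2 — Sum components: V_total = 312.4 + j44.12 V.
Step 3 — Convert to polar: |V_total| = 315.5 V, ∠V_total = 8.0°.

V_total = 315.5∠8.0° V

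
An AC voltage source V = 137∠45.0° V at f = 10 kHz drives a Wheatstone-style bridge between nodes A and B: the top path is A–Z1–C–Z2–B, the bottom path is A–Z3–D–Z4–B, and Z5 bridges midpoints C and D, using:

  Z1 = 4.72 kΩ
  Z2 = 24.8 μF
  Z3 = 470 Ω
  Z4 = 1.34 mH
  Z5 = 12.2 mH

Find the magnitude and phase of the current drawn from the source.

Step 1 — Angular frequency: ω = 2π·f = 2π·1e+04 = 6.283e+04 rad/s.
Step 2 — Component impedances:
  Z1: Z = R = 4720 Ω
  Z2: Z = 1/(jωC) = -j/(ω·C) = 0 - j0.6418 Ω
  Z3: Z = R = 470 Ω
  Z4: Z = jωL = j·6.283e+04·0.00134 = 0 + j84.19 Ω
  Z5: Z = jωL = j·6.283e+04·0.0122 = 0 + j766.5 Ω
Step 3 — Bridge requires nodal analysis (the Z5 bridge couples midpoints C and D, so the two paths cannot be reduced to a simple series/parallel combination). Setting node B to ground and injecting 1 A at node A, the 3-node admittance system at A, C, D solves to V_A = Z_AB = 428.4 + j62.71 Ω = 432.9∠8.3° Ω.
Step 4 — Source phasor: V = 137∠45.0° V = 96.87 + j96.87 V.
Step 5 — Ohm's law: I = V / Z_total = (96.87 + j96.87) / (428.4 + j62.71) = 0.2538 + j0.189 A.
Step 6 — Convert to polar: |I| = 0.3165 A, ∠I = 36.7°.

I = 0.3165∠36.7° A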